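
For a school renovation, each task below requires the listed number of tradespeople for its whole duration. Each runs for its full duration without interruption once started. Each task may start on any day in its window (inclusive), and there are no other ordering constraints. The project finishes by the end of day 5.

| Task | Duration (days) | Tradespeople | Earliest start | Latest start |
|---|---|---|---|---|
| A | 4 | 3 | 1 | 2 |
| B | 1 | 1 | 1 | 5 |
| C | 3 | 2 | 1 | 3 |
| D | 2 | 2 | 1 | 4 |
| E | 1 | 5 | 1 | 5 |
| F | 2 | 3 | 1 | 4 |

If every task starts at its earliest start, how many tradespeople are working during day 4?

3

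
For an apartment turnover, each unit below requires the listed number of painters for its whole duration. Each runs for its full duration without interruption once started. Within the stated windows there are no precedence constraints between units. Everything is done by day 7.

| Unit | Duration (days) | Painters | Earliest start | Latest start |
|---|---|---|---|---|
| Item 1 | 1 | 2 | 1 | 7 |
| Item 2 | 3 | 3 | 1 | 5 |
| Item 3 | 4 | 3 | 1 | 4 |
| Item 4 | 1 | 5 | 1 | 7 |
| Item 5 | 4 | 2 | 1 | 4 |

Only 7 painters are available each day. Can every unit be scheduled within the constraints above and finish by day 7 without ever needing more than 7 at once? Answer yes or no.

yes

Schedule Item 1@1, Item 2@1, Item 3@2, Item 4@6, Item 5@4: d1:5  d2:6  d3:6  d4:5  d5:5  d6:7  d7:2 — peak 7 ≤ 7.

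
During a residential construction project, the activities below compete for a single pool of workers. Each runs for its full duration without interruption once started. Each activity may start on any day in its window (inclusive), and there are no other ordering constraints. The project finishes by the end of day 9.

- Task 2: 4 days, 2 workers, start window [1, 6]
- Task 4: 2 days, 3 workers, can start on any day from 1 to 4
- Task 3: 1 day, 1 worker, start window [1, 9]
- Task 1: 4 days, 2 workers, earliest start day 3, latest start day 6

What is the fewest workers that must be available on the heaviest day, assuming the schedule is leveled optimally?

Early-start (Task 2@1, Task 4@1, Task 3@1, Task 1@3) gives peak 6: d1:6  d2:5  d3:4  d4:4  d5:2  d6:2  d7:0  d8:0  d9:0.
Shift Task 2→3.
Schedule Task 2@3, Task 4@1, Task 3@1, Task 1@3: d1:4  d2:3  d3:4  d4:4  d5:4  d6:4  d7:0  d8:0  d9:0 — peak 4.

4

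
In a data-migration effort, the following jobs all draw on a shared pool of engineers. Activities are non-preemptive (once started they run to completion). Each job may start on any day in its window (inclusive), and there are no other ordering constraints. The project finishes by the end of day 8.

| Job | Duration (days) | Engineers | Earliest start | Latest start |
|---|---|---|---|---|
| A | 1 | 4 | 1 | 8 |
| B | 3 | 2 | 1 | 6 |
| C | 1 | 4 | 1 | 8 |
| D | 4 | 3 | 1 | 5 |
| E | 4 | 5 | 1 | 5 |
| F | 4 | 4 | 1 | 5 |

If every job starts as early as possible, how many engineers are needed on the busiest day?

Early-start schedule: A@1, B@1, C@1, D@1, E@1, F@1.
Load per day: day 1: 22, day 2: 14, day 3: 14, day 4: 12, day 5: 0, day 6: 0, day 7: 0, day 8: 0.
Peak is 22.

22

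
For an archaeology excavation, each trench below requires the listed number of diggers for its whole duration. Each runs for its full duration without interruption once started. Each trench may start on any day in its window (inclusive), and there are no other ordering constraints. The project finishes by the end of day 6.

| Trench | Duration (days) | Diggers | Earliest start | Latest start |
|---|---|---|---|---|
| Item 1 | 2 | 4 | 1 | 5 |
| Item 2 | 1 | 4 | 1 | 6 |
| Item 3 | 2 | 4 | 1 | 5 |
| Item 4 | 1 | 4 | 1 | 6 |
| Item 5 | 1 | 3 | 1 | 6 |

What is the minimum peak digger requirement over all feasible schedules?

7

Early-start (Item 1@1, Item 2@1, Item 3@1, Item 4@1, Item 5@1) gives peak 19: d1:19  d2:8  d3:0  d4:0  d5:0  d6:0.
Shift Item 2→3, Item 3→4, Item 4→6.
Schedule Item 1@1, Item 2@3, Item 3@4, Item 4@6, Item 5@1: d1:7  d2:4  d3:4  d4:4  d5:4  d6:4 — peak 7.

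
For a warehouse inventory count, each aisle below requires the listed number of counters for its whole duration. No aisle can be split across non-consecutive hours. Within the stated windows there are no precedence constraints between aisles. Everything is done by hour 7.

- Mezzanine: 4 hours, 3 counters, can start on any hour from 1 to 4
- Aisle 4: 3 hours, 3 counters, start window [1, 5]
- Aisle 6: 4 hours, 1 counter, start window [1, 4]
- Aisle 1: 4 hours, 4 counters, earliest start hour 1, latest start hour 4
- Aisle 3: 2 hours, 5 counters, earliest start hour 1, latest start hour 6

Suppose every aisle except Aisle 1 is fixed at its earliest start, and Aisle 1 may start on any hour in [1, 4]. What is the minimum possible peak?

Aisle 1@1: h1:16  h2:16  h3:11  h4:8  h5:0  h6:0  h7:0 → peak 16
Aisle 1@2: h1:12  h2:16  h3:11  h4:8  h5:4  h6:0  h7:0 → peak 16
Aisle 1@3: h1:12  h2:12  h3:11  h4:8  h5:4  h6:4  h7:0 → peak 12
Aisle 1@4: h1:12  h2:12  h3:7  h4:8  h5:4  h6:4  h7:4 → peak 12
Best is Aisle 1@3, peak 12.

12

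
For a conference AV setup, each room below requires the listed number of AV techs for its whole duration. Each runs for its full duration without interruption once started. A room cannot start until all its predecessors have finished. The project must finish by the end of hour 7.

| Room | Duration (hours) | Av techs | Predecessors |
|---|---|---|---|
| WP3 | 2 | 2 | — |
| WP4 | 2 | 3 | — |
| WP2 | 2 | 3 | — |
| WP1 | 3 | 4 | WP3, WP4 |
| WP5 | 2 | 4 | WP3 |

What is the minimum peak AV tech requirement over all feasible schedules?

Early-start (WP3@1, WP4@1, WP2@1, WP1@3, WP5@3) gives peak 8: h1:8  h2:8  h3:8  h4:8  h5:4  h6:0  h7:0.
Shift WP2→3, WP5→6.
Schedule WP3@1, WP4@1, WP2@3, WP1@3, WP5@6: h1:5  h2:5  h3:7  h4:7  h5:4  h6:4  h7:4 — peak 7.

7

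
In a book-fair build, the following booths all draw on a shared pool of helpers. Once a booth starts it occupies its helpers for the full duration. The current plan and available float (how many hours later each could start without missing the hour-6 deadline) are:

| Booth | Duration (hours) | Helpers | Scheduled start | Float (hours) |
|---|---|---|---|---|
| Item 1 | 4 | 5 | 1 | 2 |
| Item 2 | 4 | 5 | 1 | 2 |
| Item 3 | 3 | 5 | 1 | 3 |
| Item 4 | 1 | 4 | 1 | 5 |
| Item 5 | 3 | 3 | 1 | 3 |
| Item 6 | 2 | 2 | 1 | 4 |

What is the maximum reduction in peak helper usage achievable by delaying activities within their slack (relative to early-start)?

Early-start peak: h1:24  h2:20  h3:18  h4:10  h5:0  h6:0 ⇒ 24.
Leveled (Item 1@1, Item 2@1, Item 3@1, Item 4@5, Item 5@4, Item 6@4): h1:15  h2:15  h3:15  h4:15  h5:9  h6:3 ⇒ 15.
Reduction 24 − 15 = 9.

9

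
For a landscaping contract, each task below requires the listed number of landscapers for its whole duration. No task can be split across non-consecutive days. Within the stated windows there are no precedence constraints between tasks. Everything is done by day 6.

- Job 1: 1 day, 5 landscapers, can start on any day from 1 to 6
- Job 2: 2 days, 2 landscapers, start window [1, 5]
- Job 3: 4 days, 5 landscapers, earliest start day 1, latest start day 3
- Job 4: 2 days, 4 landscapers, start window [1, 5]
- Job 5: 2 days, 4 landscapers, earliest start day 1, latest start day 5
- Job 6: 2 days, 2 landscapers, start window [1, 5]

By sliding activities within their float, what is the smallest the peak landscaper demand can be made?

Early-start (Job 1@1, Job 2@1, Job 3@1, Job 4@1, Job 5@1, Job 6@1) gives peak 22: d1:22  d2:17  d3:5  d4:5  d5:0  d6:0.
Shift Job 3→2, Job 4→3, Job 5→5.
Schedule Job 1@1, Job 2@1, Job 3@2, Job 4@3, Job 5@5, Job 6@1: d1:9  d2:9  d3:9  d4:9  d5:9  d6:4 — peak 9.
Total landscaper-days = 49 over 6 days ⇒ peak ≥ ⌈49/6⌉ = 9, so 9 is optimal.

9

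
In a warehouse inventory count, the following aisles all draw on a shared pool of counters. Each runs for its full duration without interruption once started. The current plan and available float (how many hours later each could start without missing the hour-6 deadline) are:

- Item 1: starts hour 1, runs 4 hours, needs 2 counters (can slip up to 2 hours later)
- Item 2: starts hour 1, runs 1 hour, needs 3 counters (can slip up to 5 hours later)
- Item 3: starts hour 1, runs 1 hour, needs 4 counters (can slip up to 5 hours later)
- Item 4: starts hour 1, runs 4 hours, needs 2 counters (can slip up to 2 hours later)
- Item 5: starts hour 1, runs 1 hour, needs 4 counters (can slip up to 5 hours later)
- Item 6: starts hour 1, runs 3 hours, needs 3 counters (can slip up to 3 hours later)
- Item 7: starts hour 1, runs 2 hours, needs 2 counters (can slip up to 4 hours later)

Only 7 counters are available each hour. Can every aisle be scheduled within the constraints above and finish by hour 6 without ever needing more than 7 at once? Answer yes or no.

yes

Schedule Item 1@1, Item 2@1, Item 3@5, Item 4@1, Item 5@6, Item 6@2, Item 7@5: h1:7  h2:7  h3:7  h4:7  h5:6  h6:6 — peak 7 ≤ 7.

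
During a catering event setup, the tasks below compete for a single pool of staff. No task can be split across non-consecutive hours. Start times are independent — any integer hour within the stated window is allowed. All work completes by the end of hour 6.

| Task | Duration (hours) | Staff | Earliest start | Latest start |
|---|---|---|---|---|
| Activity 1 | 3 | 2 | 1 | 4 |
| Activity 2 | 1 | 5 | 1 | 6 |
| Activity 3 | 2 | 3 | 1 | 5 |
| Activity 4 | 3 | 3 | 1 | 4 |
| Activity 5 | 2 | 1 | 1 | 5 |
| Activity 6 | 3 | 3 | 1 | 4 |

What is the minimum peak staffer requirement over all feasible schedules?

7

Early-start (Activity 1@1, Activity 2@1, Activity 3@1, Activity 4@1, Activity 5@1, Activity 6@1) gives peak 17: h1:17  h2:12  h3:8  h4:0  h5:0  h6:0.
Shift Activity 3→2, Activity 4→4, Activity 5→2, Activity 6→4.
Schedule Activity 1@1, Activity 2@1, Activity 3@2, Activity 4@4, Activity 5@2, Activity 6@4: h1:7  h2:6  h3:6  h4:6  h5:6  h6:6 — peak 7.
Total staffer-hours = 37 over 6 hours ⇒ peak ≥ ⌈37/6⌉ = 7, so 7 is optimal.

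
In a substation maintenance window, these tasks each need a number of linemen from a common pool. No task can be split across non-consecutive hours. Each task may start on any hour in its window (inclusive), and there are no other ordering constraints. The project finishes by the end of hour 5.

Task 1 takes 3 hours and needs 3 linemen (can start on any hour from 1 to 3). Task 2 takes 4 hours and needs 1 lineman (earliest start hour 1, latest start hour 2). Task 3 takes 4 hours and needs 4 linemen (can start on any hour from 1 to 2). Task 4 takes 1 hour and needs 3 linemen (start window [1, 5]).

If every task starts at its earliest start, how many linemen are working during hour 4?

5

At early start, hour 4 has: Task 2, Task 3.
Demand: 1 + 4 = 5.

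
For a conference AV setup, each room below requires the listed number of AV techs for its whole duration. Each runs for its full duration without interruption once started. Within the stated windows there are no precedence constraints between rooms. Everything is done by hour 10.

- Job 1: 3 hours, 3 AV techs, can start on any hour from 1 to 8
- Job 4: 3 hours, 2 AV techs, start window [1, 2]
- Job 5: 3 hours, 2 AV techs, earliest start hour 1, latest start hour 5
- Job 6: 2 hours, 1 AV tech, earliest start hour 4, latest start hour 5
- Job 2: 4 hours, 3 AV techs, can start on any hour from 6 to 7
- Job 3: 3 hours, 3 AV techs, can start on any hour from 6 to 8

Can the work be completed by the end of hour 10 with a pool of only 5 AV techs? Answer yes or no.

no

The minimum achievable peak is 6; 5 < 6, so no feasible schedule stays within the cap.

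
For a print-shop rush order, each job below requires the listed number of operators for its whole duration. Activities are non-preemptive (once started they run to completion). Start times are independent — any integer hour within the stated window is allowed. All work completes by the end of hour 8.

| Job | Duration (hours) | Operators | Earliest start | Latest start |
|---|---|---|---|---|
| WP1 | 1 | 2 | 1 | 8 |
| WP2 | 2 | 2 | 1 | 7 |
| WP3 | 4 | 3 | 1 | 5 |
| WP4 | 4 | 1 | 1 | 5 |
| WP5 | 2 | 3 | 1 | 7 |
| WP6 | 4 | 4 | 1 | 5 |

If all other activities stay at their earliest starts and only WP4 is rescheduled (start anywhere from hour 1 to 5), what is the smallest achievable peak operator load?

14

WP4@1: h1:15  h2:13  h3:8  h4:8  h5:0  h6:0  h7:0  h8:0 → peak 15
WP4@2: h1:14  h2:13  h3:8  h4:8  h5:1  h6:0  h7:0  h8:0 → peak 14
WP4@3: h1:14  h2:12  h3:8  h4:8  h5:1  h6:1  h7:0  h8:0 → peak 14
WP4@4: h1:14  h2:12  h3:7  h4:8  h5:1  h6:1  h7:1  h8:0 → peak 14
WP4@5: h1:14  h2:12  h3:7  h4:7  h5:1  h6:1  h7:1  h8:1 → peak 14
Best is WP4@2, peak 14.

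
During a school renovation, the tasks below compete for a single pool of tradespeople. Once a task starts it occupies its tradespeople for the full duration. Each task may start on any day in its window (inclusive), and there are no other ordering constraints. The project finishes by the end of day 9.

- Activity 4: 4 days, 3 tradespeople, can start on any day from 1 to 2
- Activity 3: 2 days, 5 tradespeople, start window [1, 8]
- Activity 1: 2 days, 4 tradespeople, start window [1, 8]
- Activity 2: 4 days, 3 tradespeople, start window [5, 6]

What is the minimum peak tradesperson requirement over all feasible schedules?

Early-start (Activity 4@1, Activity 3@1, Activity 1@1, Activity 2@5) gives peak 12: d1:12  d2:12  d3:3  d4:3  d5:3  d6:3  d7:3  d8:3  d9:0.
Shift Activity 1→3.
Schedule Activity 4@1, Activity 3@1, Activity 1@3, Activity 2@5: d1:8  d2:8  d3:7  d4:7  d5:3  d6:3  d7:3  d8:3  d9:0 — peak 8.

8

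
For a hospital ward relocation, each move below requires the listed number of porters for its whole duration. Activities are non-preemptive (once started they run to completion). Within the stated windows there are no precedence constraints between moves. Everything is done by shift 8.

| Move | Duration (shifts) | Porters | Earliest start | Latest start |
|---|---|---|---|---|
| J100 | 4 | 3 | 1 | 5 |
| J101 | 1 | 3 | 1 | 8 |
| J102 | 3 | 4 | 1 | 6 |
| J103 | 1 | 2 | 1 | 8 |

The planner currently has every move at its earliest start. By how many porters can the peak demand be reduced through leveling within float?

Early-start peak: s1:12  s2:7  s3:7  s4:3  s5:0  s6:0  s7:0  s8:0 ⇒ 12.
Leveled (J100@1, J101@5, J102@6, J103@1): s1:5  s2:3  s3:3  s4:3  s5:3  s6:4  s7:4  s8:4 ⇒ 5.
Reduction 12 − 5 = 7.

7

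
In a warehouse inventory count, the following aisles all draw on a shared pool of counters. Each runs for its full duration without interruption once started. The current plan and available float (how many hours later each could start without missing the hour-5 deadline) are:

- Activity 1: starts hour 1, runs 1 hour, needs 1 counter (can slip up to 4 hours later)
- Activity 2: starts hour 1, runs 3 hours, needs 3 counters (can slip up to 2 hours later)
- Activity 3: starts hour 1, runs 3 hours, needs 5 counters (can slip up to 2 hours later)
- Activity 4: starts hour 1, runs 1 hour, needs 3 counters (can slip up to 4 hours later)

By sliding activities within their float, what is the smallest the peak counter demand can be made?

Early-start (Activity 1@1, Activity 2@1, Activity 3@1, Activity 4@1) gives peak 12: h1:12  h2:8  h3:8  h4:0  h5:0.
Shift Activity 3→2.
Schedule Activity 1@1, Activity 2@1, Activity 3@2, Activity 4@1: h1:7  h2:8  h3:8  h4:5  h5:0 — peak 8.

8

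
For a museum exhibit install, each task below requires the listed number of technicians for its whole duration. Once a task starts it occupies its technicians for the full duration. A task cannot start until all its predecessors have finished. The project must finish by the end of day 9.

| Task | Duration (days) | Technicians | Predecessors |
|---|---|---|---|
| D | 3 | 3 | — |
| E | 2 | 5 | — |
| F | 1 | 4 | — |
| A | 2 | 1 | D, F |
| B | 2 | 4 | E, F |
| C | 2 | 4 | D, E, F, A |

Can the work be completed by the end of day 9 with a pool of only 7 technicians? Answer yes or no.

yes

Schedule D@1, E@4, F@1, A@4, B@6, C@8: d1:7  d2:3  d3:3  d4:6  d5:6  d6:4  d7:4  d8:4  d9:4 — peak 7 ≤ 7.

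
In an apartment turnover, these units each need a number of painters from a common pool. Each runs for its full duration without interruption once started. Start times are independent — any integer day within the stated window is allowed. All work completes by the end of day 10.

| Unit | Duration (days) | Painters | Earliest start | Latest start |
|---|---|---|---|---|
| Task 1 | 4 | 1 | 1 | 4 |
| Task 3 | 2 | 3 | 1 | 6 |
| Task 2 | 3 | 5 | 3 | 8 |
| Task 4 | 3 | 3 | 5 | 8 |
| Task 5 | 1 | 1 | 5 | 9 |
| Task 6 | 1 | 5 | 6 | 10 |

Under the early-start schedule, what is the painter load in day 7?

At early start, day 7 has: Task 4.
Demand: 3 = 3.

3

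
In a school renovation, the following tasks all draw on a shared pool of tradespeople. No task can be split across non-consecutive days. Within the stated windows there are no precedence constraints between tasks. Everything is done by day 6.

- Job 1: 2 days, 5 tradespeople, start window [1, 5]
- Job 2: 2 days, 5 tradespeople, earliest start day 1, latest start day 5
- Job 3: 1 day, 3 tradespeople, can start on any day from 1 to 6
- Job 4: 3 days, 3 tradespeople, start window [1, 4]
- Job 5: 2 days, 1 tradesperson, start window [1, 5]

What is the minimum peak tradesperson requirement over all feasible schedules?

Early-start (Job 1@1, Job 2@1, Job 3@1, Job 4@1, Job 5@1) gives peak 17: d1:17  d2:14  d3:3  d4:0  d5:0  d6:0.
Shift Job 2→3, Job 4→2, Job 5→5.
Schedule Job 1@1, Job 2@3, Job 3@1, Job 4@2, Job 5@5: d1:8  d2:8  d3:8  d4:8  d5:1  d6:1 — peak 8.

8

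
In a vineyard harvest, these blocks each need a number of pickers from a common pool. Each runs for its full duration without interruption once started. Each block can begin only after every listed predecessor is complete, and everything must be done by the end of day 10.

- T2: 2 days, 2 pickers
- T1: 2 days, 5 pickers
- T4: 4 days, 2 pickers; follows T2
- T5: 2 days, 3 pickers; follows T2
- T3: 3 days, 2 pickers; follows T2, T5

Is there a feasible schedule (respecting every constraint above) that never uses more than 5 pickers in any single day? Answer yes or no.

yes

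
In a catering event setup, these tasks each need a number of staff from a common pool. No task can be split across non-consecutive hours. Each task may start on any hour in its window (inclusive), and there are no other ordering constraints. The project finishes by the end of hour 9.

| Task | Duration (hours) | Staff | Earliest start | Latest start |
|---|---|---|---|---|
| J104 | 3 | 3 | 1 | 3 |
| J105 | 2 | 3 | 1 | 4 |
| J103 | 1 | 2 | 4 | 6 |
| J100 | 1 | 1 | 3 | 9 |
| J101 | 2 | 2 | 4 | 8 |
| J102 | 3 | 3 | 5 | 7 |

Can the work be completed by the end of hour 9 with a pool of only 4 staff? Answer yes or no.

no

The minimum achievable peak is 5; 4 < 5, so no feasible schedule stays within the cap.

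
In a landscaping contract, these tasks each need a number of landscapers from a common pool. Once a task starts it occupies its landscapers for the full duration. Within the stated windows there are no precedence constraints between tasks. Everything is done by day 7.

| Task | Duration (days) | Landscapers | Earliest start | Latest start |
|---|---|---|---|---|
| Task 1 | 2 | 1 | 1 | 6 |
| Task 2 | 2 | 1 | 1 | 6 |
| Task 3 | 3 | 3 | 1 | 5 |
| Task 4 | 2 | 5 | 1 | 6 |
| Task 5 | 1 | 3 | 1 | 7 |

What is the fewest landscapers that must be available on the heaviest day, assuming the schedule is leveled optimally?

Early-start (Task 1@1, Task 2@1, Task 3@1, Task 4@1, Task 5@1) gives peak 13: d1:13  d2:10  d3:3  d4:0  d5:0  d6:0  d7:0.
Shift Task 4→4, Task 5→6.
Schedule Task 1@1, Task 2@1, Task 3@1, Task 4@4, Task 5@6: d1:5  d2:5  d3:3  d4:5  d5:5  d6:3  d7:0 — peak 5.

5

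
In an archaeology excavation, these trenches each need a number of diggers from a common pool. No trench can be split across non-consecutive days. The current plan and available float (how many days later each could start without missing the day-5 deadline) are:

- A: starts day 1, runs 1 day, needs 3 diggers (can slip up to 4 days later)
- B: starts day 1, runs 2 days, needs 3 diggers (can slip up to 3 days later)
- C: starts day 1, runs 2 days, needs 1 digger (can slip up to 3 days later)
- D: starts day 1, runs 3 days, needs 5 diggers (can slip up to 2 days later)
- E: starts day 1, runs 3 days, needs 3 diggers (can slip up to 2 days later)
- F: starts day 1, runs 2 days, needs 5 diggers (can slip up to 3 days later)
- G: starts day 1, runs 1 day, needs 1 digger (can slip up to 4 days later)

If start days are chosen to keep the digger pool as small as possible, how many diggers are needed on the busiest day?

10

Early-start (A@1, B@1, C@1, D@1, E@1, F@1, G@1) gives peak 21: d1:21  d2:17  d3:8  d4:0  d5:0.
Shift D→3, F→4, G→2.
Schedule A@1, B@1, C@1, D@3, E@1, F@4, G@2: d1:10  d2:8  d3:8  d4:10  d5:10 — peak 10.
Total digger-days = 46 over 5 days ⇒ peak ≥ ⌈46/5⌉ = 10, so 10 is optimal.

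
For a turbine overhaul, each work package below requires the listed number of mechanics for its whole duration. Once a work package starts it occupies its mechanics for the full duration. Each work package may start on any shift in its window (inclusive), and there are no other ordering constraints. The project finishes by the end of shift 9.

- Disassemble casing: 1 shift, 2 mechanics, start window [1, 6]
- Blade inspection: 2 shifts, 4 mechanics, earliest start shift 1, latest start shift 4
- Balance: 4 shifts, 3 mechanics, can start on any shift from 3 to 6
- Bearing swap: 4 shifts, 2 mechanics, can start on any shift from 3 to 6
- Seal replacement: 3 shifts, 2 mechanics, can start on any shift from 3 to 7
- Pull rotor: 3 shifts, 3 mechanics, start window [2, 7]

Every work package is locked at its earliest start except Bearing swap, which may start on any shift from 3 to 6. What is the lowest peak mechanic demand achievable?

8

Bearing swap@3: s1:6  s2:7  s3:10  s4:10  s5:7  s6:5  s7:0  s8:0  s9:0 → peak 10
Bearing swap@4: s1:6  s2:7  s3:8  s4:10  s5:7  s6:5  s7:2  s8:0  s9:0 → peak 10
Bearing swap@5: s1:6  s2:7  s3:8  s4:8  s5:7  s6:5  s7:2  s8:2  s9:0 → peak 8
Bearing swap@6: s1:6  s2:7  s3:8  s4:8  s5:5  s6:5  s7:2  s8:2  s9:2 → peak 8
Best is Bearing swap@5, peak 8.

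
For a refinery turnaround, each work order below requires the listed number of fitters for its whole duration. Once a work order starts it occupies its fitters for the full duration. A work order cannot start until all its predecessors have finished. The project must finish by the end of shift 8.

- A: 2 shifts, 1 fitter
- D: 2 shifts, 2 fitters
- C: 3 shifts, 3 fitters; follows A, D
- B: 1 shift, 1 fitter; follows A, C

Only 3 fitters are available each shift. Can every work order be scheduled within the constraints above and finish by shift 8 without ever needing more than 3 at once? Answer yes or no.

Schedule A@1, D@1, C@3, B@6: s1:3  s2:3  s3:3  s4:3  s5:3  s6:1  s7:0  s8:0 — peak 3 ≤ 3.

yes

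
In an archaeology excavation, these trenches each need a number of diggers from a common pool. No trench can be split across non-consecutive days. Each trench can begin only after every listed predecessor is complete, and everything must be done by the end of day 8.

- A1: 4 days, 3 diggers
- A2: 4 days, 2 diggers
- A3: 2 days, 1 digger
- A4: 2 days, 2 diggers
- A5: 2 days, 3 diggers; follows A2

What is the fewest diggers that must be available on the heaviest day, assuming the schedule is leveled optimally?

5

Early-start (A1@1, A2@1, A3@1, A4@1, A5@5) gives peak 8: d1:8  d2:8  d3:5  d4:5  d5:3  d6:3  d7:0  d8:0.
Shift A3→5, A4→5, A5→7.
Schedule A1@1, A2@1, A3@5, A4@5, A5@7: d1:5  d2:5  d3:5  d4:5  d5:3  d6:3  d7:3  d8:3 — peak 5.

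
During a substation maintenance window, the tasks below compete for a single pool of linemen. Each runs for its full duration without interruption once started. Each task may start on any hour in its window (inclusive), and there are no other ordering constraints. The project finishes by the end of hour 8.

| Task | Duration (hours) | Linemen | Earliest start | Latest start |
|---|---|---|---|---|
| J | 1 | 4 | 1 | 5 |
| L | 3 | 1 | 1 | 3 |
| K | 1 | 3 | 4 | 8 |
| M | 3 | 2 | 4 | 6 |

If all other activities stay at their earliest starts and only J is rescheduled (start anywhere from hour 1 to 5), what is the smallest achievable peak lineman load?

5

J@1: h1:5  h2:1  h3:1  h4:5  h5:2  h6:2  h7:0  h8:0 → peak 5
J@2: h1:1  h2:5  h3:1  h4:5  h5:2  h6:2  h7:0  h8:0 → peak 5
J@3: h1:1  h2:1  h3:5  h4:5  h5:2  h6:2  h7:0  h8:0 → peak 5
J@4: h1:1  h2:1  h3:1  h4:9  h5:2  h6:2  h7:0  h8:0 → peak 9
J@5: h1:1  h2:1  h3:1  h4:5  h5:6  h6:2  h7:0  h8:0 → peak 6
Best is J@1, peak 5.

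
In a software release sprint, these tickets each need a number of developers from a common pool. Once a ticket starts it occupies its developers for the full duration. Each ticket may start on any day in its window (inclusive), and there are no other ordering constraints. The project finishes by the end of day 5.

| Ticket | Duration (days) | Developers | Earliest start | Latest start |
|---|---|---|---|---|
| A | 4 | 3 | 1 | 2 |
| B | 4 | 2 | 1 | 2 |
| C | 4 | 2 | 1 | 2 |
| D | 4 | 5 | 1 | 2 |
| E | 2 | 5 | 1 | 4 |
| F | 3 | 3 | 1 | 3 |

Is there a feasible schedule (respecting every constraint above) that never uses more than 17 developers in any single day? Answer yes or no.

yes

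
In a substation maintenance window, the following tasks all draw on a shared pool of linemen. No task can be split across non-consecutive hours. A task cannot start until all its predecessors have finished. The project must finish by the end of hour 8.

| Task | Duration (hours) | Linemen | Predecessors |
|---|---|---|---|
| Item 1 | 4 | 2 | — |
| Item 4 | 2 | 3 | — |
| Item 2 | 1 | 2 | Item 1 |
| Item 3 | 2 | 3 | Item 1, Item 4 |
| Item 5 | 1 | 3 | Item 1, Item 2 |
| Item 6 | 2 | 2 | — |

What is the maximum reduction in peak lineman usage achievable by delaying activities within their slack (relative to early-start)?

2

Early-start peak: h1:7  h2:7  h3:2  h4:2  h5:5  h6:6  h7:0  h8:0 ⇒ 7.
Leveled (Item 1@1, Item 4@1, Item 2@5, Item 3@5, Item 5@7, Item 6@3): h1:5  h2:5  h3:4  h4:4  h5:5  h6:3  h7:3  h8:0 ⇒ 5.
Reduction 7 − 5 = 2.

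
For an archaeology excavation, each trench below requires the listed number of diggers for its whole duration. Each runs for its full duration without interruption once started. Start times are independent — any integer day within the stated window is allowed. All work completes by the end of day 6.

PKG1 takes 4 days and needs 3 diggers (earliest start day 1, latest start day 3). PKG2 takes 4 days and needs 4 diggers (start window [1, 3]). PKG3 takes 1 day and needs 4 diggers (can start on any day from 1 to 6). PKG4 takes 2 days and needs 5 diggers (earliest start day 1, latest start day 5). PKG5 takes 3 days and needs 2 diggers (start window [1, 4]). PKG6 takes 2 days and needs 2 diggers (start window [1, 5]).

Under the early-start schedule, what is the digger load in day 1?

20

At early start, day 1 has: PKG1, PKG2, PKG3, PKG4, PKG5, PKG6.
Demand: 3 + 4 + 4 + 5 + 2 + 2 = 20.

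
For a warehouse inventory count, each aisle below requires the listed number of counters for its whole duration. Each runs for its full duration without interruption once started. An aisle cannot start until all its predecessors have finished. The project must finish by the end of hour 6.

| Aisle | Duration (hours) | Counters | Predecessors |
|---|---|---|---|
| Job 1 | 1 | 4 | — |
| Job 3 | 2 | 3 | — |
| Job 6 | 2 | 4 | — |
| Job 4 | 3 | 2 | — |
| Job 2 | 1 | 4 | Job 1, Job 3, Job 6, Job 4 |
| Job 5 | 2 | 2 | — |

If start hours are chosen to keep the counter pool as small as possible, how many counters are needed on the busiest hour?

6

Early-start (Job 1@1, Job 3@1, Job 6@1, Job 4@1, Job 2@4, Job 5@1) gives peak 15: h1:15  h2:11  h3:2  h4:4  h5:0  h6:0.
Shift Job 3→2, Job 6→4, Job 2→6, Job 5→4.
Schedule Job 1@1, Job 3@2, Job 6@4, Job 4@1, Job 2@6, Job 5@4: h1:6  h2:5  h3:5  h4:6  h5:6  h6:4 — peak 6.
Total counter-hours = 32 over 6 hours ⇒ peak ≥ ⌈32/6⌉ = 6, so 6 is optimal.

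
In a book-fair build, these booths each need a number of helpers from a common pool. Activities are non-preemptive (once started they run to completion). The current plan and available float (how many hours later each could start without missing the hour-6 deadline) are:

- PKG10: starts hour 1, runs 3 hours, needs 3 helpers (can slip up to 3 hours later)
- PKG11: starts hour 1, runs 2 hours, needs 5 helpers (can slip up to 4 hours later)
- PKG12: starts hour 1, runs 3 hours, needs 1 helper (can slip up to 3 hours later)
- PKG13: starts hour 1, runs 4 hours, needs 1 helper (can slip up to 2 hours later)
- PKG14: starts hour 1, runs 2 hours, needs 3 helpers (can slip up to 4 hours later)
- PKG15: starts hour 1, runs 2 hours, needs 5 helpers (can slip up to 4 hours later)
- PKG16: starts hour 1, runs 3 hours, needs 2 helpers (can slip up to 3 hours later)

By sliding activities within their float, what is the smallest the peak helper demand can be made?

9

Early-start (PKG10@1, PKG11@1, PKG12@1, PKG13@1, PKG14@1, PKG15@1, PKG16@1) gives peak 20: h1:20  h2:20  h3:7  h4:1  h5:0  h6:0.
Shift PKG13→3, PKG14→3, PKG15→5, PKG16→4.
Schedule PKG10@1, PKG11@1, PKG12@1, PKG13@3, PKG14@3, PKG15@5, PKG16@4: h1:9  h2:9  h3:8  h4:6  h5:8  h6:8 — peak 9.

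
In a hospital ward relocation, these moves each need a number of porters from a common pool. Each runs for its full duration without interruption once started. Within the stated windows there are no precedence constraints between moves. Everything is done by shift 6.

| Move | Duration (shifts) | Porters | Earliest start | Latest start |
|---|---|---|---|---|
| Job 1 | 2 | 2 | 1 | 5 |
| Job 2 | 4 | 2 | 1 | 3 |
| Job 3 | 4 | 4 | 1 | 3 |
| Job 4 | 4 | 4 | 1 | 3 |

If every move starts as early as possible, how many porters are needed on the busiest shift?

Early-start schedule: Job 1@1, Job 2@1, Job 3@1, Job 4@1.
Load per shift: shift 1: 12, shift 2: 12, shift 3: 10, shift 4: 10, shift 5: 0, shift 6: 0.
Peak is 12.

12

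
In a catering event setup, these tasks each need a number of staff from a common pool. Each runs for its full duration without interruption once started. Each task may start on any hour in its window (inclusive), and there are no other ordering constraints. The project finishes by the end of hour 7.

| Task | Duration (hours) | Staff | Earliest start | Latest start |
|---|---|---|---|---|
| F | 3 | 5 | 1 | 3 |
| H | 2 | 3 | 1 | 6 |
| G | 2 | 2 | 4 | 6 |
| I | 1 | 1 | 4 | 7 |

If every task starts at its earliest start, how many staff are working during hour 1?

8

At early start, hour 1 has: F, H.
Demand: 5 + 3 = 8.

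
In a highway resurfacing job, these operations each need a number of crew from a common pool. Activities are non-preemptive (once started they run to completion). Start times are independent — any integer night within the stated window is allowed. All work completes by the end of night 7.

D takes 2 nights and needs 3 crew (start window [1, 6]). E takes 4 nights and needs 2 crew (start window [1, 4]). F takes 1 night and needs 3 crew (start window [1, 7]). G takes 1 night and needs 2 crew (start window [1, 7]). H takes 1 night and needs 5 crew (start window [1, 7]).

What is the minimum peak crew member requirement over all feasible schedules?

5

Early-start (D@1, E@1, F@1, G@1, H@1) gives peak 15: n1:15  n2:5  n3:2  n4:2  n5:0  n6:0  n7:0.
Shift F→3, G→4, H→5.
Schedule D@1, E@1, F@3, G@4, H@5: n1:5  n2:5  n3:5  n4:4  n5:5  n6:0  n7:0 — peak 5.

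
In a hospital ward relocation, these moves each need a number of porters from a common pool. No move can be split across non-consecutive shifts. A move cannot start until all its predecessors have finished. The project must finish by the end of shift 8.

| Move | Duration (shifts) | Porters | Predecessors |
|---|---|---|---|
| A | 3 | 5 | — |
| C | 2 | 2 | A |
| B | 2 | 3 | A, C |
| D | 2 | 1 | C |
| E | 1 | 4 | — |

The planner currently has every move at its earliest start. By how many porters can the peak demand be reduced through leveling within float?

4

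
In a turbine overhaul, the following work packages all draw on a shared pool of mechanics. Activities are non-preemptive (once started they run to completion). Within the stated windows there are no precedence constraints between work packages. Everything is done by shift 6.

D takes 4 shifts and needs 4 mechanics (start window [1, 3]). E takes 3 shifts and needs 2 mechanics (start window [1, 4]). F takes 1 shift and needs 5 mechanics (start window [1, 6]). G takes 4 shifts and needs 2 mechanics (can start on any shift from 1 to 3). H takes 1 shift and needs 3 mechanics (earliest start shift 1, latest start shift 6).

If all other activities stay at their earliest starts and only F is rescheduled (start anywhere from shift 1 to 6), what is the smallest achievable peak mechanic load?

11

F@1: s1:16  s2:8  s3:8  s4:6  s5:0  s6:0 → peak 16
F@2: s1:11  s2:13  s3:8  s4:6  s5:0  s6:0 → peak 13
F@3: s1:11  s2:8  s3:13  s4:6  s5:0  s6:0 → peak 13
F@4: s1:11  s2:8  s3:8  s4:11  s5:0  s6:0 → peak 11
F@5: s1:11  s2:8  s3:8  s4:6  s5:5  s6:0 → peak 11
F@6: s1:11  s2:8  s3:8  s4:6  s5:0  s6:5 → peak 11
Best is F@4, peak 11.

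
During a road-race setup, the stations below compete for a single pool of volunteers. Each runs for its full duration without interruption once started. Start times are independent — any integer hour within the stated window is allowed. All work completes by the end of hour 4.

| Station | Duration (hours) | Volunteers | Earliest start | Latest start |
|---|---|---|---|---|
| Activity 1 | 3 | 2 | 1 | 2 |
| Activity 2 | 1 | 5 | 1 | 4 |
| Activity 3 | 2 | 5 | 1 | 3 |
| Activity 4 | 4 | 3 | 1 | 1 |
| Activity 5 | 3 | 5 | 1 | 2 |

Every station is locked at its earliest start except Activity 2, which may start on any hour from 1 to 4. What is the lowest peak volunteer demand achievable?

15

Activity 2@1: h1:20  h2:15  h3:10  h4:3 → peak 20
Activity 2@2: h1:15  h2:20  h3:10  h4:3 → peak 20
Activity 2@3: h1:15  h2:15  h3:15  h4:3 → peak 15
Activity 2@4: h1:15  h2:15  h3:10  h4:8 → peak 15
Best is Activity 2@3, peak 15.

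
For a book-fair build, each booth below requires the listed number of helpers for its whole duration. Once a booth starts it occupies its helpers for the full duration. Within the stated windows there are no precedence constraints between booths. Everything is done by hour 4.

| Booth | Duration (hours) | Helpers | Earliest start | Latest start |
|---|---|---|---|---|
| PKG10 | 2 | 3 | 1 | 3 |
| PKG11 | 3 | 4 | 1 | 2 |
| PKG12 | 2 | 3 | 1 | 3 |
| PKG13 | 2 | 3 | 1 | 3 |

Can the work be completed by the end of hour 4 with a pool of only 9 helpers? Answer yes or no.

The minimum achievable peak is 10; 9 < 10, so no feasible schedule stays within the cap.

no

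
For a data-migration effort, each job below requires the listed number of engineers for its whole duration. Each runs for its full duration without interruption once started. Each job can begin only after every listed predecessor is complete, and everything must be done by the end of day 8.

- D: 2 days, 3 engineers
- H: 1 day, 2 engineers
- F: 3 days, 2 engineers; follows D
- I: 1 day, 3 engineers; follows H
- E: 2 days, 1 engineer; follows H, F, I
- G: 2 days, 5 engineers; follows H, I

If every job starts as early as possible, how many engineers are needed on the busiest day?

7

Early-start schedule: D@1, H@1, F@3, I@2, E@6, G@3.
Load per day: day 1: 5, day 2: 6, day 3: 7, day 4: 7, day 5: 2, day 6: 1, day 7: 1, day 8: 0.
Peak is 7.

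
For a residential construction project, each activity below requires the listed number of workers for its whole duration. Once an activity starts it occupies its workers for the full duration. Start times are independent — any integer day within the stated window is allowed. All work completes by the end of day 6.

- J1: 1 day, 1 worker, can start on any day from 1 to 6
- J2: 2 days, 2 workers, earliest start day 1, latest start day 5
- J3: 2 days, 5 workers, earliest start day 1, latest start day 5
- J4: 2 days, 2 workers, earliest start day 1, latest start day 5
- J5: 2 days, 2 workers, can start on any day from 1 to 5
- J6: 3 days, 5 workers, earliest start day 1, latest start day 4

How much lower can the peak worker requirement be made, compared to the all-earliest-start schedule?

Early-start peak: d1:17  d2:16  d3:5  d4:0  d5:0  d6:0 ⇒ 17.
Leveled (J1@1, J2@1, J3@2, J4@3, J5@5, J6@4): d1:3  d2:7  d3:7  d4:7  d5:7  d6:7 ⇒ 7.
Reduction 17 − 7 = 10.

10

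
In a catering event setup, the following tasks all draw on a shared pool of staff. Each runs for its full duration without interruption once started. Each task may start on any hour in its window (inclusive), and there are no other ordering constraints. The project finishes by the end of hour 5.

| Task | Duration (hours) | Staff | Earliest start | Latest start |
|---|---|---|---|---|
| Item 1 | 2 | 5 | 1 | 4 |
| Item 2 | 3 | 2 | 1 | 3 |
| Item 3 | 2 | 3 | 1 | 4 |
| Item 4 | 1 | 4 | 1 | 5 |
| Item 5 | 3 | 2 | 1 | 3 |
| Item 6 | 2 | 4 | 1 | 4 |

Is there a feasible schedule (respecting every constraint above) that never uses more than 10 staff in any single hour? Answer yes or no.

yes

Schedule Item 1@1, Item 2@3, Item 3@1, Item 4@3, Item 5@3, Item 6@4: h1:8  h2:8  h3:8  h4:8  h5:8 — peak 8 ≤ 10.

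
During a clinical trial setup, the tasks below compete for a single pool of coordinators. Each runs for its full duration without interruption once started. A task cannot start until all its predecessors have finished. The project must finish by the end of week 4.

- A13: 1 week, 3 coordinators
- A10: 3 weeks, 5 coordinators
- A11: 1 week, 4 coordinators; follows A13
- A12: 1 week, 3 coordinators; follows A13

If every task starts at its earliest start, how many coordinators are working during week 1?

At early start, week 1 has: A13, A10.
Demand: 3 + 5 = 8.

8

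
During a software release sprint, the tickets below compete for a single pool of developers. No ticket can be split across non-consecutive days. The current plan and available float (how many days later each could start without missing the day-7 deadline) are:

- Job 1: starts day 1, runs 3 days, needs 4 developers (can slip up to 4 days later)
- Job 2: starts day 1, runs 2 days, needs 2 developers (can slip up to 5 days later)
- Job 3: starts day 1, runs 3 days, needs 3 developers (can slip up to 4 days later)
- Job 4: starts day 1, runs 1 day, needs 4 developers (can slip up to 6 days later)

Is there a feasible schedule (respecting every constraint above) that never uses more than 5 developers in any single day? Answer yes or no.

yes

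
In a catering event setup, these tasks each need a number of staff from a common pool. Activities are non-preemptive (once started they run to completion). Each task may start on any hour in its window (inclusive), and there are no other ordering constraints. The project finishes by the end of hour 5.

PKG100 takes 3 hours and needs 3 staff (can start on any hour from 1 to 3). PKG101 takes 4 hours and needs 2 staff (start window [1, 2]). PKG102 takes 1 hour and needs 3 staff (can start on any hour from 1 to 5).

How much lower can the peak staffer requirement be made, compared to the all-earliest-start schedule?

Early-start peak: h1:8  h2:5  h3:5  h4:2  h5:0 ⇒ 8.
Leveled (PKG100@1, PKG101@1, PKG102@4): h1:5  h2:5  h3:5  h4:5  h5:0 ⇒ 5.
Reduction 8 − 5 = 3.

3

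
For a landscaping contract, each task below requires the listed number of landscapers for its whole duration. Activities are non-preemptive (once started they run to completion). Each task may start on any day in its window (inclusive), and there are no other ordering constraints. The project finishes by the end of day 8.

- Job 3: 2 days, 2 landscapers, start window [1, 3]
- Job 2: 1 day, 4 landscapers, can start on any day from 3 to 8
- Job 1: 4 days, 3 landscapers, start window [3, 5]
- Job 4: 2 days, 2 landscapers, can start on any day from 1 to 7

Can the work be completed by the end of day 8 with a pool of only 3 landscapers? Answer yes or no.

The minimum achievable peak is 4; 3 < 4, so no feasible schedule stays within the cap.

no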